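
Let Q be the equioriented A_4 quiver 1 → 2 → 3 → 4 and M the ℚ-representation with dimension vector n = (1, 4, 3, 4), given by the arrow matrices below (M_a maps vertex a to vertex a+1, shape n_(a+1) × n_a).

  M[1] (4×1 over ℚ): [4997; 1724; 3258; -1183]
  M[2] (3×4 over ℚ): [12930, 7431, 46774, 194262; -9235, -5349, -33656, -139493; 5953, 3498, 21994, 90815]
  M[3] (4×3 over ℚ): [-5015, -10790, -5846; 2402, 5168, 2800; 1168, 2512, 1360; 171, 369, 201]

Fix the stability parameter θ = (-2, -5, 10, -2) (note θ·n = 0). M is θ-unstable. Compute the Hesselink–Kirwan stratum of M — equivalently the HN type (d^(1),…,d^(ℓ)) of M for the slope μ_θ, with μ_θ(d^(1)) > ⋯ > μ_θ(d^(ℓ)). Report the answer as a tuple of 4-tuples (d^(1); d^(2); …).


Interval decomposition of M: I[1,2], I[2,2], I[2,3], I[2,4], I[3,4], I[4,4]^2.
HN type (ℓ=5): μ^(1)=10; μ^(2)=4; μ^(3)=-2; μ^(4)=-7/2; μ^(5)=-5

((0, 0, 1, 0); (0, 0, 2, 2); (0, 0, 0, 2); (1, 1, 0, 0); (0, 3, 0, 0))


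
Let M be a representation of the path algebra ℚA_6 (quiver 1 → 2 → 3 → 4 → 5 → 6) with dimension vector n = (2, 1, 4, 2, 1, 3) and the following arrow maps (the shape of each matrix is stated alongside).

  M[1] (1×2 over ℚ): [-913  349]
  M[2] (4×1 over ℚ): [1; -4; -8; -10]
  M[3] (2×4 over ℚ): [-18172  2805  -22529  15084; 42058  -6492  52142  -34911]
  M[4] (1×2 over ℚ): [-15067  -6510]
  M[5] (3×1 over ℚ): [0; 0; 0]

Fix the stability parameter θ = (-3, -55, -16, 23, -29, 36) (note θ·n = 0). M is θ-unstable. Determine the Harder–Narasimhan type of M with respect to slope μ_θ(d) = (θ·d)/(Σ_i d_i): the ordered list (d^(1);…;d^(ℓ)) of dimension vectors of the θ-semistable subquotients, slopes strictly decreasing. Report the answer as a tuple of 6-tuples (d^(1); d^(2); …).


Barcode: M ≅ I[1,1], I[1,3], I[3,3], I[3,4], I[3,5], I[6,6]^3. HN layers by μ_θ (5 steps, strictly decreasing):
  μ^(1)=36; μ^(2)=23; μ^(3)=-3; μ^(4)=-16; μ^(5)=-29

((0, 0, 0, 0, 0, 3); (0, 0, 0, 1, 0, 0); (1, 0, 0, 1, 1, 0); (0, 0, 4, 0, 0, 0); (1, 1, 0, 0, 0, 0))


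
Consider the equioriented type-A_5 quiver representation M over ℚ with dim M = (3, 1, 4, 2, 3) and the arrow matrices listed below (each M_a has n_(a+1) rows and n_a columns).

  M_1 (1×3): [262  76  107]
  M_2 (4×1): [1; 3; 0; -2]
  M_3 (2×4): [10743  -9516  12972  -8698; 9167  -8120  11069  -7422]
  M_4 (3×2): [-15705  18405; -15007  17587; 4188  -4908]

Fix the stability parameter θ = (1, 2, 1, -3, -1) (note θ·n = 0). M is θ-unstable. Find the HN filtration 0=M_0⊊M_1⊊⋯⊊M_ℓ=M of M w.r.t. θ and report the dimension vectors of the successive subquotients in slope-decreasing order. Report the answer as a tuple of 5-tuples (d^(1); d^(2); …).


Interval decomposition of M: I[1,1]^2, I[1,4], I[3,3]^2, I[3,5], I[5,5]^2.
HN type (ℓ=3): μ^(1)=1; μ^(2)=1/4; μ^(3)=-1

((2, 0, 2, 0, 0); (1, 1, 1, 1, 0); (0, 0, 1, 1, 3))


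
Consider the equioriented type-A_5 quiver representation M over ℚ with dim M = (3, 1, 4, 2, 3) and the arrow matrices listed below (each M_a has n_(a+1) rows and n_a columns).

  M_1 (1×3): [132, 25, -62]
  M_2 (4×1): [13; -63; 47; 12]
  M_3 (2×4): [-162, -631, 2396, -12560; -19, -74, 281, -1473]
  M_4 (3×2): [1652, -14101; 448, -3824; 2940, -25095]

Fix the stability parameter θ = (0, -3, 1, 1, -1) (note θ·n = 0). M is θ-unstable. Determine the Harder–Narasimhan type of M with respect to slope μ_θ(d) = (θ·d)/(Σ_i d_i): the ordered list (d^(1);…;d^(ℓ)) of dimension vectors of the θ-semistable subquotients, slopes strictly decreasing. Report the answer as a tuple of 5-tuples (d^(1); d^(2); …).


Barcode: M ≅ I[1,1]^2, I[1,5], I[3,3]^2, I[3,4], I[5,5]^2. HN layers by μ_θ (5 steps, strictly decreasing):
  μ^(1)=1; μ^(2)=1/3; μ^(3)=0; μ^(4)=-1; μ^(5)=-3/2

((0, 0, 3, 1, 0); (0, 0, 1, 1, 1); (2, 0, 0, 0, 0); (0, 0, 0, 0, 2); (1, 1, 0, 0, 0))


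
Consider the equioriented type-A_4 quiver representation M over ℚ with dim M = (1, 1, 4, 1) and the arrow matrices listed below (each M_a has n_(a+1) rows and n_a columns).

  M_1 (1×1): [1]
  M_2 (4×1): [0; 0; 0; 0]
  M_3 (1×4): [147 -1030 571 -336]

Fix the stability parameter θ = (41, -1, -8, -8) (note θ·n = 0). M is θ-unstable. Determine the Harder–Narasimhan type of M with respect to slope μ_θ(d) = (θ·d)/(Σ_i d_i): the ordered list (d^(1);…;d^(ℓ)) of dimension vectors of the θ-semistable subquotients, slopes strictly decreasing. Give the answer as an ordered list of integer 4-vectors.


Interval decomposition of M: I[1,2], I[3,3]^3, I[3,4].
HN type (ℓ=2): μ^(1)=20; μ^(2)=-8

((1, 1, 0, 0); (0, 0, 4, 1))


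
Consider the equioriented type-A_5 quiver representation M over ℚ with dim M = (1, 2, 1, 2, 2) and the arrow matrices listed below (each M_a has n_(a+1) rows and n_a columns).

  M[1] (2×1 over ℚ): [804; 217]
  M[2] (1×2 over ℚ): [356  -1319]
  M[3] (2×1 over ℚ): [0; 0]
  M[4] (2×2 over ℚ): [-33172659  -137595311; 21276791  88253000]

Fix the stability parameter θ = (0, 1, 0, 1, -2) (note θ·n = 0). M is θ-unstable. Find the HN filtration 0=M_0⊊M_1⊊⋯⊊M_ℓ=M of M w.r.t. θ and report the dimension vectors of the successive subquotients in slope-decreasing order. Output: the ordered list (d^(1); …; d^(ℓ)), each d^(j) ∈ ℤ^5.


Barcode: M ≅ I[1,3], I[2,2], I[4,5]^2. HN layers by μ_θ (4 steps, strictly decreasing):
  μ^(1)=1; μ^(2)=1/2; μ^(3)=0; μ^(4)=-1/2

((0, 1, 0, 0, 0); (0, 1, 1, 0, 0); (1, 0, 0, 0, 0); (0, 0, 0, 2, 2))


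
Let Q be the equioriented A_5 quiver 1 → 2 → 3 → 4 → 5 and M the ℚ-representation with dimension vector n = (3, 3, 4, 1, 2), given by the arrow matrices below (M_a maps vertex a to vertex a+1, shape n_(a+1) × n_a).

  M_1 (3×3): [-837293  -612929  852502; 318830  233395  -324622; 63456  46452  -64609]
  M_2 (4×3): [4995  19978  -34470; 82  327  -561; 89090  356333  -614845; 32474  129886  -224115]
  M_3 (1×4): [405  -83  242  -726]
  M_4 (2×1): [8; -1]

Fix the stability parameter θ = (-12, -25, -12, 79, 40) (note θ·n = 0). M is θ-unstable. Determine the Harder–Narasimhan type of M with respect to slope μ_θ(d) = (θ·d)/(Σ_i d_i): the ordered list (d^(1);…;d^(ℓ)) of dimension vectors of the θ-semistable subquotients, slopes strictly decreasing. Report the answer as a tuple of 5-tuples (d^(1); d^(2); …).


Interval decomposition of M: I[1,3]^2, I[1,5], I[3,3], I[5,5].
HN type (ℓ=4): μ^(1)=119/2; μ^(2)=40; μ^(3)=-12; μ^(4)=-37/2

((0, 0, 0, 1, 1); (0, 0, 0, 0, 1); (0, 0, 4, 0, 0); (3, 3, 0, 0, 0))


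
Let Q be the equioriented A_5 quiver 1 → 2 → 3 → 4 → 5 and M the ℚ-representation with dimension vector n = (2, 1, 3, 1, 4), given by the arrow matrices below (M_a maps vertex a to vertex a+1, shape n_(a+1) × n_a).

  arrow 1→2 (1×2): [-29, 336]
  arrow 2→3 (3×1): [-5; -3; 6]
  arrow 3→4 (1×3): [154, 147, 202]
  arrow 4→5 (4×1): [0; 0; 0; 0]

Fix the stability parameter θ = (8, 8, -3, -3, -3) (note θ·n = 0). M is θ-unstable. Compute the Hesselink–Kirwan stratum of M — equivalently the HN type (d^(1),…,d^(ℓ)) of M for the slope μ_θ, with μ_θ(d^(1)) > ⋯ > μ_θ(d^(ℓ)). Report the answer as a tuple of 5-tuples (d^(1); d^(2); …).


Via rank(M_{q-1}∘⋯∘M_p): M ≅ I[1,1], I[1,4], I[3,3]^2, I[5,5]^4.
μ_θ-semistable layers: μ^(1)=8; μ^(2)=5/2; μ^(3)=-3

((1, 0, 0, 0, 0); (1, 1, 1, 1, 0); (0, 0, 2, 0, 4))


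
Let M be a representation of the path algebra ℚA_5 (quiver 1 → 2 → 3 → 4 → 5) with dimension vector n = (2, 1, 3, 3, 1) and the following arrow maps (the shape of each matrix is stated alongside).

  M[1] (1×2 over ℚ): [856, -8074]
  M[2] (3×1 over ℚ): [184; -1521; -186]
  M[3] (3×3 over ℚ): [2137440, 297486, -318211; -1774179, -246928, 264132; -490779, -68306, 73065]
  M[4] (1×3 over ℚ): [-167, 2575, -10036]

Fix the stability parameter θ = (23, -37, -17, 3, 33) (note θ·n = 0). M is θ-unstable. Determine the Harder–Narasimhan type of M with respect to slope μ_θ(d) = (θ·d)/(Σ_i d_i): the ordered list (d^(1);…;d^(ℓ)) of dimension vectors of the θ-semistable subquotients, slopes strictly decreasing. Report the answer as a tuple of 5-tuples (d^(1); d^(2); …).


Via rank(M_{q-1}∘⋯∘M_p): M ≅ I[1,1], I[1,3], I[3,4], I[3,5], I[4,4].
μ_θ-semistable layers: μ^(1)=33; μ^(2)=23; μ^(3)=3; μ^(4)=-31/3; μ^(5)=-17

((0, 0, 0, 0, 1); (1, 0, 0, 0, 0); (0, 0, 0, 3, 0); (1, 1, 1, 0, 0); (0, 0, 2, 0, 0))


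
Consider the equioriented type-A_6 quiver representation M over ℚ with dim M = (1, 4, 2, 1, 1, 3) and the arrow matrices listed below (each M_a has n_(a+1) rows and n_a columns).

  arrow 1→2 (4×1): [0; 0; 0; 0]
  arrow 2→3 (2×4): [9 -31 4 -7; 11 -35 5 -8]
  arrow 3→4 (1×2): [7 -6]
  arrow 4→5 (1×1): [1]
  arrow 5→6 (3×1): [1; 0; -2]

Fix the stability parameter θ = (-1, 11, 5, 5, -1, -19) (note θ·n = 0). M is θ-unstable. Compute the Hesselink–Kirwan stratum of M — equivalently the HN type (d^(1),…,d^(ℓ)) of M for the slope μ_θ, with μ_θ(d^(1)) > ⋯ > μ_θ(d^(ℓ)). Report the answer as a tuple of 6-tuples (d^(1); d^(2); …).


Barcode: M ≅ I[1,1], I[2,2]^2, I[2,3], I[2,6], I[6,6]^2. HN layers by μ_θ (5 steps, strictly decreasing):
  μ^(1)=11; μ^(2)=8; μ^(3)=1/5; μ^(4)=-1; μ^(5)=-19

((0, 2, 0, 0, 0, 0); (0, 1, 1, 0, 0, 0); (0, 1, 1, 1, 1, 1); (1, 0, 0, 0, 0, 0); (0, 0, 0, 0, 0, 2))


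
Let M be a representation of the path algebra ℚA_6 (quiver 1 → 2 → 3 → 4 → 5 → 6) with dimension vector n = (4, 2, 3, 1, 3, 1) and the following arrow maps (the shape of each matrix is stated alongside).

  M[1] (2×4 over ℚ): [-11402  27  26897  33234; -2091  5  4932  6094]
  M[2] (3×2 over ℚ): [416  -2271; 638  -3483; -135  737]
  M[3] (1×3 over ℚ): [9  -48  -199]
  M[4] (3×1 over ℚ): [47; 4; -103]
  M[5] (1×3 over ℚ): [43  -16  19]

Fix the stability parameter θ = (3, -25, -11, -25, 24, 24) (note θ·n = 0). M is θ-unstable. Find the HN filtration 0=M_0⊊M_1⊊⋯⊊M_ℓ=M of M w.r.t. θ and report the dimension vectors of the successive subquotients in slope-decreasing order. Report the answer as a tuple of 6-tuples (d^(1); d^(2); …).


Interval decomposition of M: I[1,1]^2, I[1,3], I[1,5], I[3,3], I[5,5], I[5,6].
HN type (ℓ=4): μ^(1)=24; μ^(2)=3; μ^(3)=-11; μ^(4)=-29/2

((0, 0, 0, 0, 3, 1); (2, 0, 0, 0, 0, 0); (1, 1, 2, 0, 0, 0); (1, 1, 1, 1, 0, 0))


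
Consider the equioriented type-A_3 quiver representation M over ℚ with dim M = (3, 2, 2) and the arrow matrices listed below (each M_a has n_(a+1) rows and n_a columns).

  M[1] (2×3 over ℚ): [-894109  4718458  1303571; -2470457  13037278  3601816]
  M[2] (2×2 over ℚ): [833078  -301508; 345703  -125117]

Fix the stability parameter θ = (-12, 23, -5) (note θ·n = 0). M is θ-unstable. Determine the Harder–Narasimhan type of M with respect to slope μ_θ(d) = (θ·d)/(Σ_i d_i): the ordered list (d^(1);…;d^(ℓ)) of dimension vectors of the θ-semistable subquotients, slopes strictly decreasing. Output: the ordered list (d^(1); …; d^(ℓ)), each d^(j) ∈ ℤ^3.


Via rank(M_{q-1}∘⋯∘M_p): M ≅ I[1,1], I[1,3]^2.
μ_θ-semistable layers: μ^(1)=9; μ^(2)=-12

((0, 2, 2); (3, 0, 0))


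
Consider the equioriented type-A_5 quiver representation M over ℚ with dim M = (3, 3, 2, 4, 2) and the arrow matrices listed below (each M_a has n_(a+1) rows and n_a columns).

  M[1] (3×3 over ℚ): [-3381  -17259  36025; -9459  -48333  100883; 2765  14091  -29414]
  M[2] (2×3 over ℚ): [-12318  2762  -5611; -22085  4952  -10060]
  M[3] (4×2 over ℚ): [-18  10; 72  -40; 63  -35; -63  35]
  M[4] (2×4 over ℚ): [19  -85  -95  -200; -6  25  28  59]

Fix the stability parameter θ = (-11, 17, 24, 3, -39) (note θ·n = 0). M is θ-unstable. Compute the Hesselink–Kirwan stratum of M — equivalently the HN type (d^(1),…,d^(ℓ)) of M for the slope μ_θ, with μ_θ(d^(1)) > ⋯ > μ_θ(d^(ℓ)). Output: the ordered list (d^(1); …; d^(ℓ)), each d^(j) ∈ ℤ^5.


Barcode: M ≅ I[1,1], I[1,3], I[1,5], I[2,2], I[4,4]^2, I[4,5]. HN layers by μ_θ (6 steps, strictly decreasing):
  μ^(1)=24; μ^(2)=17; μ^(3)=3; μ^(4)=5/4; μ^(5)=-11; μ^(6)=-18

((0, 0, 1, 0, 0); (0, 2, 0, 0, 0); (0, 0, 0, 2, 0); (0, 1, 1, 1, 1); (3, 0, 0, 0, 0); (0, 0, 0, 1, 1))


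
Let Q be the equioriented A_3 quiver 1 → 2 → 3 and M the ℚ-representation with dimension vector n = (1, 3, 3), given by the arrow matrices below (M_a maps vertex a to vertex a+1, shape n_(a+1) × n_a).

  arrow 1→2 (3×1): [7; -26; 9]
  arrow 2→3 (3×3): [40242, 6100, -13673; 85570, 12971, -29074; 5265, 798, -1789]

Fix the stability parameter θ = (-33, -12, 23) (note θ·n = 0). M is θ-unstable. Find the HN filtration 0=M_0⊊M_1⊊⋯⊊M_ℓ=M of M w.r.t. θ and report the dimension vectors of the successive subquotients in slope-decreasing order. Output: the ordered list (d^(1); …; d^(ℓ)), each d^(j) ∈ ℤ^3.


Barcode: M ≅ I[1,3], I[2,3]^2. HN layers by μ_θ (3 steps, strictly decreasing):
  μ^(1)=23; μ^(2)=-12; μ^(3)=-33

((0, 0, 3); (0, 3, 0); (1, 0, 0))


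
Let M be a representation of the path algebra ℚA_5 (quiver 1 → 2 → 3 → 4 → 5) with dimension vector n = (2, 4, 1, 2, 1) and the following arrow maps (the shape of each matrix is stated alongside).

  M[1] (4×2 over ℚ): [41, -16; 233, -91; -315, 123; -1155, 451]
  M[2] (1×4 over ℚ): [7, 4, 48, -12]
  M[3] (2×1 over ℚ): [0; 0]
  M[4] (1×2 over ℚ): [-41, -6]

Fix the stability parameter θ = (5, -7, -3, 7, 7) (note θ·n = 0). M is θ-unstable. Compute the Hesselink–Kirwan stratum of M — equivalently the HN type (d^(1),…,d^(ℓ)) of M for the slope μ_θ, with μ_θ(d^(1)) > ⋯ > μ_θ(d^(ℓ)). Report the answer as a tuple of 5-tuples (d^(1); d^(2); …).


Interval decomposition of M: I[1,2], I[1,3], I[2,2]^2, I[4,4], I[4,5].
HN type (ℓ=4): μ^(1)=7; μ^(2)=-1; μ^(3)=-5/3; μ^(4)=-7

((0, 0, 0, 2, 1); (1, 1, 0, 0, 0); (1, 1, 1, 0, 0); (0, 2, 0, 0, 0))


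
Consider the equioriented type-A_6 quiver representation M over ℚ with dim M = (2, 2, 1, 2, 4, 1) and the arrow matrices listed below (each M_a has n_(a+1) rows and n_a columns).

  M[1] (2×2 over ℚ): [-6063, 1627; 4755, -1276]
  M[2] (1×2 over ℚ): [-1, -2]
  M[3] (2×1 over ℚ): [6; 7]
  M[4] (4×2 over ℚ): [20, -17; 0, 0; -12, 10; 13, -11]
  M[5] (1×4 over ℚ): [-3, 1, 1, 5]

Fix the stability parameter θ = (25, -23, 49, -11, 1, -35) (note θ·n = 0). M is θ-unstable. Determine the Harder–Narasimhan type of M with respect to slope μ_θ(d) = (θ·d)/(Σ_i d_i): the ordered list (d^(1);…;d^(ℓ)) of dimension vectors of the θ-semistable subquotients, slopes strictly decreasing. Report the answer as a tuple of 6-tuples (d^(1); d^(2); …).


Interval decomposition of M: I[1,2], I[1,5], I[4,6], I[5,5]^2.
HN type (ℓ=3): μ^(1)=13; μ^(2)=1; μ^(3)=-15

((0, 0, 1, 1, 1, 0); (2, 2, 0, 0, 2, 0); (0, 0, 0, 1, 1, 1))


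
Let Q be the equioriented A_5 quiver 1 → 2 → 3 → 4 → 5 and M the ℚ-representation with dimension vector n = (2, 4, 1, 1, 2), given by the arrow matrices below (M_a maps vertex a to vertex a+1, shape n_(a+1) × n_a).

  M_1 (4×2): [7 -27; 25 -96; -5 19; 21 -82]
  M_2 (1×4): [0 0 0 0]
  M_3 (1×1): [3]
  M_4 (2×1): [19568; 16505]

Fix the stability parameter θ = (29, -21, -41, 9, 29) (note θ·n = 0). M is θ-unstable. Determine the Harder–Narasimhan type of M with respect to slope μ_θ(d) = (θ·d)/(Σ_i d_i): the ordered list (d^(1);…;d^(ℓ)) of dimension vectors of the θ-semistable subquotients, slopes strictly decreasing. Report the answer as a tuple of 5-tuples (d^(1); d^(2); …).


Interval decomposition of M: I[1,2]^2, I[2,2]^2, I[3,5], I[5,5].
HN type (ℓ=5): μ^(1)=29; μ^(2)=9; μ^(3)=4; μ^(4)=-21; μ^(5)=-41

((0, 0, 0, 0, 2); (0, 0, 0, 1, 0); (2, 2, 0, 0, 0); (0, 2, 0, 0, 0); (0, 0, 1, 0, 0))


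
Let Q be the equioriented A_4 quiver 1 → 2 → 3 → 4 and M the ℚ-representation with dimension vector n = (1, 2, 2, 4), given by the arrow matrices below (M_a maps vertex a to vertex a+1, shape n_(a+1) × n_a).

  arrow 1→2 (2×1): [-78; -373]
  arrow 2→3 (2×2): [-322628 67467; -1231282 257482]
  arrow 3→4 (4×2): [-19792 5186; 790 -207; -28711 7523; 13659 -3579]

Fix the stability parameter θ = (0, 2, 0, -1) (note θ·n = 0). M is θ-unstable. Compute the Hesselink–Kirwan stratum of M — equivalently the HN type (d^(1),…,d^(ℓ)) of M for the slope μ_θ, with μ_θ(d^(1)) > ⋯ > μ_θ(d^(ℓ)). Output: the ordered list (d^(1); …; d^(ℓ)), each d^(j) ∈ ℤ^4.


Via rank(M_{q-1}∘⋯∘M_p): M ≅ I[1,4], I[2,4], I[4,4]^2.
μ_θ-semistable layers: μ^(1)=1/3; μ^(2)=0; μ^(3)=-1

((0, 2, 2, 2); (1, 0, 0, 0); (0, 0, 0, 2))


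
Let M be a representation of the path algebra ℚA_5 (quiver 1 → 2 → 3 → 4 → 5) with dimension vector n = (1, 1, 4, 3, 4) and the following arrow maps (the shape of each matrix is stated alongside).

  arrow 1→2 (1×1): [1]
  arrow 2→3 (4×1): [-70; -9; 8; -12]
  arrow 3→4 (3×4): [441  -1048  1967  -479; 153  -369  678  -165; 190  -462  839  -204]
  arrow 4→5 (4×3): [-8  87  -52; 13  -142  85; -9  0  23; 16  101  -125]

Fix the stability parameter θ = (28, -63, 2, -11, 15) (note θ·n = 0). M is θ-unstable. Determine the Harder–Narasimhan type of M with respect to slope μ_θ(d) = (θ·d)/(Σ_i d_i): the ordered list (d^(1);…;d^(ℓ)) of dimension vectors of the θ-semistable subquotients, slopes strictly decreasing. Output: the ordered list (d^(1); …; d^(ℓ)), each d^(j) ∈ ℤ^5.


Via rank(M_{q-1}∘⋯∘M_p): M ≅ I[1,5], I[3,3], I[3,5]^2, I[5,5].
μ_θ-semistable layers: μ^(1)=15; μ^(2)=2; μ^(3)=-9/2; μ^(4)=-35/2

((0, 0, 0, 0, 4); (0, 0, 1, 0, 0); (0, 0, 3, 3, 0); (1, 1, 0, 0, 0))


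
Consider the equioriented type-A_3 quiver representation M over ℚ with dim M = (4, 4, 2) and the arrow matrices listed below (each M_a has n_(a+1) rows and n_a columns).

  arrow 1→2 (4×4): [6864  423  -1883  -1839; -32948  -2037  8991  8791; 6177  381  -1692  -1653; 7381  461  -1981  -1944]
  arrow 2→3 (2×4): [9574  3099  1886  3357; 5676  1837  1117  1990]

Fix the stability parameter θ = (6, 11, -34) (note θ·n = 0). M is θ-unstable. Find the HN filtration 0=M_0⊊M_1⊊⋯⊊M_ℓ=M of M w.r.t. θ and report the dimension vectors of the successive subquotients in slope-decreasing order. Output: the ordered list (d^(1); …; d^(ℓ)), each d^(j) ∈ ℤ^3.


Barcode: M ≅ I[1,2]^2, I[1,3]^2. HN layers by μ_θ (3 steps, strictly decreasing):
  μ^(1)=11; μ^(2)=6; μ^(3)=-17/3

((0, 2, 0); (2, 0, 0); (2, 2, 2))


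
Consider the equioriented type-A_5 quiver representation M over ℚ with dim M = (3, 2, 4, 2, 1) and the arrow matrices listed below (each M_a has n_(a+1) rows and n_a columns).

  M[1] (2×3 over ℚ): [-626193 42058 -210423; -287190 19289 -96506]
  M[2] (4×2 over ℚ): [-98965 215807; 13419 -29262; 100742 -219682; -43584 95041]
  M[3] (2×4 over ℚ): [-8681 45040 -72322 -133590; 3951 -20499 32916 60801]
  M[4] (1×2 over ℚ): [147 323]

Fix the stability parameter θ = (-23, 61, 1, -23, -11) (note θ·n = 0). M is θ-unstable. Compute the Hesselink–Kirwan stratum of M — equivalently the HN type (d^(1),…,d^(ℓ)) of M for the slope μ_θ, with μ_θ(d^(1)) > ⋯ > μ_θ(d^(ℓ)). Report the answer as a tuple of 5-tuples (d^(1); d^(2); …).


Barcode: M ≅ I[1,1], I[1,3], I[1,5], I[3,3], I[3,4]. HN layers by μ_θ (5 steps, strictly decreasing):
  μ^(1)=31; μ^(2)=7; μ^(3)=1; μ^(4)=-11; μ^(5)=-23

((0, 1, 1, 0, 0); (0, 1, 1, 1, 1); (0, 0, 1, 0, 0); (0, 0, 1, 1, 0); (3, 0, 0, 0, 0))


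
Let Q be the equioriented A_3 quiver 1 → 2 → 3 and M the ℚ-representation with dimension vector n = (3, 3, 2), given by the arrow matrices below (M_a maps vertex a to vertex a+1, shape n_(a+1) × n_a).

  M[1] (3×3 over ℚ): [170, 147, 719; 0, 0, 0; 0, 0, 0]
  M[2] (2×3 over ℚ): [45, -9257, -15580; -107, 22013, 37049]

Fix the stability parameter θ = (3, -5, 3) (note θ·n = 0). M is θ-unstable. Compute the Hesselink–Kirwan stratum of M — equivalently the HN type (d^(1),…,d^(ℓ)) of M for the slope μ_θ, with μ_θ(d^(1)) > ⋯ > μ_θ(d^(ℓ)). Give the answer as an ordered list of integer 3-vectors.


Via rank(M_{q-1}∘⋯∘M_p): M ≅ I[1,1]^2, I[1,3], I[2,2], I[2,3].
μ_θ-semistable layers: μ^(1)=3; μ^(2)=-1; μ^(3)=-5

((2, 0, 2); (1, 1, 0); (0, 2, 0))


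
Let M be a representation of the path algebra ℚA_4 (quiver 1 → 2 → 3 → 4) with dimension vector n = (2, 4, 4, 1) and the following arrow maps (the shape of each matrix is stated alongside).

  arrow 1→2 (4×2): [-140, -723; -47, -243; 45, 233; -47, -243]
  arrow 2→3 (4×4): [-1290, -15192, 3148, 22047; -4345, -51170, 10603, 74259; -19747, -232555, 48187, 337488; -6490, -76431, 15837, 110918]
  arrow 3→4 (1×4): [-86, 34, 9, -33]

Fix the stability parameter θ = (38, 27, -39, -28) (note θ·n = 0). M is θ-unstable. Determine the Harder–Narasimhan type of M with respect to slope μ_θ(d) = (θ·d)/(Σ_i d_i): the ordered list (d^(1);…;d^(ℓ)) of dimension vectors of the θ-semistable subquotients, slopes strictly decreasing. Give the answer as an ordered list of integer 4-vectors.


Barcode: M ≅ I[1,3], I[1,4], I[2,3]^2. HN layers by μ_θ (3 steps, strictly decreasing):
  μ^(1)=26/3; μ^(2)=-1/2; μ^(3)=-6

((1, 1, 1, 0); (1, 1, 1, 1); (0, 2, 2, 0))


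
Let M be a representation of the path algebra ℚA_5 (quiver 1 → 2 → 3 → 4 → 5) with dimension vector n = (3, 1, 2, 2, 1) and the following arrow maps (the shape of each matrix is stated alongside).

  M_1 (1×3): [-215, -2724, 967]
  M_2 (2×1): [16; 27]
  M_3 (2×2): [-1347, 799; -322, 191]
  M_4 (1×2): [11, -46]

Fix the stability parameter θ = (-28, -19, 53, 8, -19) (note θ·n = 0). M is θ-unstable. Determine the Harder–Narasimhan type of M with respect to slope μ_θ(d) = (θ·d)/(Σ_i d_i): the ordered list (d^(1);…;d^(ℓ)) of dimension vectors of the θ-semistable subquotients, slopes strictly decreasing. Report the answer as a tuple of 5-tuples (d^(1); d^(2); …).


Barcode: M ≅ I[1,1]^2, I[1,5], I[3,4]. HN layers by μ_θ (4 steps, strictly decreasing):
  μ^(1)=61/2; μ^(2)=14; μ^(3)=-19; μ^(4)=-28

((0, 0, 1, 1, 0); (0, 0, 1, 1, 1); (0, 1, 0, 0, 0); (3, 0, 0, 0, 0))


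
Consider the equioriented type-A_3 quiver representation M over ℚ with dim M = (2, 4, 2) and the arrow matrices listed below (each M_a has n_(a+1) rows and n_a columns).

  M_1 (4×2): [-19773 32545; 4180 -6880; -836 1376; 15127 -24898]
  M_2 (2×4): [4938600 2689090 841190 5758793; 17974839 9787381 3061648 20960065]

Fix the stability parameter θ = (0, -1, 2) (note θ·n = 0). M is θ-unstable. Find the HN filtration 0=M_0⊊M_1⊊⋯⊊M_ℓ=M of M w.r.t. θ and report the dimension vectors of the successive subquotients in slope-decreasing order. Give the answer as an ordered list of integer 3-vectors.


Barcode: M ≅ I[1,3]^2, I[2,2]^2. HN layers by μ_θ (3 steps, strictly decreasing):
  μ^(1)=2; μ^(2)=-1/2; μ^(3)=-1

((0, 0, 2); (2, 2, 0); (0, 2, 0))


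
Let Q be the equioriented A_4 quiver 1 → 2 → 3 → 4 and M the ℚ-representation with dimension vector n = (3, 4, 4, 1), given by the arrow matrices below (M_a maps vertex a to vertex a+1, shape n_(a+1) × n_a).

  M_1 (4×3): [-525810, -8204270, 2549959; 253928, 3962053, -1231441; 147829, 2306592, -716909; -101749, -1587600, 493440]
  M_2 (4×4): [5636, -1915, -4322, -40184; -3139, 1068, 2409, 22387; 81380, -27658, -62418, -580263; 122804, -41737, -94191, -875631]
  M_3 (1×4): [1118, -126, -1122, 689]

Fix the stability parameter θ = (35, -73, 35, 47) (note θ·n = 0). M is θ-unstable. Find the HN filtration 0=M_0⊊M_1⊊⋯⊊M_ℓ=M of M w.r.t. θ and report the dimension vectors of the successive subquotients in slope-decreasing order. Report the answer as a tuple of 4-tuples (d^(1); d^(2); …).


Interval decomposition of M: I[1,3]^2, I[1,4], I[2,3].
HN type (ℓ=4): μ^(1)=47; μ^(2)=35; μ^(3)=-19; μ^(4)=-73

((0, 0, 0, 1); (0, 0, 4, 0); (3, 3, 0, 0); (0, 1, 0, 0))


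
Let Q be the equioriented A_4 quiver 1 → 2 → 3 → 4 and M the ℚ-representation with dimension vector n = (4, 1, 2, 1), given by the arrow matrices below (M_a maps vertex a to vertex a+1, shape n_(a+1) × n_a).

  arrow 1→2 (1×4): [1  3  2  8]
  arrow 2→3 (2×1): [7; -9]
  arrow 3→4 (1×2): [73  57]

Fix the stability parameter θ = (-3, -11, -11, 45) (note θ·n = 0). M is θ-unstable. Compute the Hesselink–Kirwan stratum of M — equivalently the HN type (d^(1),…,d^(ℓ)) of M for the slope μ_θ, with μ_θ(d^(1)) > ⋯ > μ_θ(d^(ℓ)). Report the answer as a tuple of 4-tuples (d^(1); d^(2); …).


Barcode: M ≅ I[1,1]^3, I[1,4], I[3,3]. HN layers by μ_θ (4 steps, strictly decreasing):
  μ^(1)=45; μ^(2)=-3; μ^(3)=-25/3; μ^(4)=-11

((0, 0, 0, 1); (3, 0, 0, 0); (1, 1, 1, 0); (0, 0, 1, 0))


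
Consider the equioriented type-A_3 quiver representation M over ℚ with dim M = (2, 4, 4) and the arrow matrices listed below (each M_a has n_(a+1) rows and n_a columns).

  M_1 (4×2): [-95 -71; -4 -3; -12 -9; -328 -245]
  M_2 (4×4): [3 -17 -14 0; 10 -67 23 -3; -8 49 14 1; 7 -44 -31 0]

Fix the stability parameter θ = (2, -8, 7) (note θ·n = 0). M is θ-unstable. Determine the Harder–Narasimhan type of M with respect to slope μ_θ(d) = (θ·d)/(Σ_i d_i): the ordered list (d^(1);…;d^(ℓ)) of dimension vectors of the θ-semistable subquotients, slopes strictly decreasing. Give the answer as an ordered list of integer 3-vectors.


Interval decomposition of M: I[1,3]^2, I[2,3]^2.
HN type (ℓ=3): μ^(1)=7; μ^(2)=-3; μ^(3)=-8

((0, 0, 4); (2, 2, 0); (0, 2, 0))


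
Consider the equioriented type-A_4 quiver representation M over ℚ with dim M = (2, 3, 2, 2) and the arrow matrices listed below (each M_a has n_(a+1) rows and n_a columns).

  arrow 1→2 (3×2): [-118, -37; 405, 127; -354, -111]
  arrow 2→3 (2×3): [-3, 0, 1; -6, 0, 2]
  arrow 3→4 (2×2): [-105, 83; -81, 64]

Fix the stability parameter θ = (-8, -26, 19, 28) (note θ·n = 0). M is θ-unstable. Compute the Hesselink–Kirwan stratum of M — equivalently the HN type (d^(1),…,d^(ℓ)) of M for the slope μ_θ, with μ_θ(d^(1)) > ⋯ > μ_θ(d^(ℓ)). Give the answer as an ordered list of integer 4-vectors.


Via rank(M_{q-1}∘⋯∘M_p): M ≅ I[1,2]^2, I[2,4], I[3,4].
μ_θ-semistable layers: μ^(1)=28; μ^(2)=19; μ^(3)=-17; μ^(4)=-26

((0, 0, 0, 2); (0, 0, 2, 0); (2, 2, 0, 0); (0, 1, 0, 0))


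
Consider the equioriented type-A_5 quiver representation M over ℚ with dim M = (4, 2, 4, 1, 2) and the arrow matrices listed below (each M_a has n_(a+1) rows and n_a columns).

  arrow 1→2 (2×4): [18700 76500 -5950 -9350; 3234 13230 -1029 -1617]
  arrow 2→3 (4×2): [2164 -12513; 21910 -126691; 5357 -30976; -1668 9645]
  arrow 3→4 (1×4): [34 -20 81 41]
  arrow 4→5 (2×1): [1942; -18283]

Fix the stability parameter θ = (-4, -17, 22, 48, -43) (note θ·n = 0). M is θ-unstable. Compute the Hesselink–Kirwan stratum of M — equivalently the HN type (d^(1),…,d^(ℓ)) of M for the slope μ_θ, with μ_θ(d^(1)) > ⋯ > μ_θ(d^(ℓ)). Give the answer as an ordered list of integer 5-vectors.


Interval decomposition of M: I[1,1]^3, I[1,5], I[2,3], I[3,3]^2, I[5,5].
HN type (ℓ=6): μ^(1)=22; μ^(2)=9; μ^(3)=-4; μ^(4)=-21/2; μ^(5)=-17; μ^(6)=-43

((0, 0, 3, 0, 0); (0, 0, 1, 1, 1); (3, 0, 0, 0, 0); (1, 1, 0, 0, 0); (0, 1, 0, 0, 0); (0, 0, 0, 0, 1))


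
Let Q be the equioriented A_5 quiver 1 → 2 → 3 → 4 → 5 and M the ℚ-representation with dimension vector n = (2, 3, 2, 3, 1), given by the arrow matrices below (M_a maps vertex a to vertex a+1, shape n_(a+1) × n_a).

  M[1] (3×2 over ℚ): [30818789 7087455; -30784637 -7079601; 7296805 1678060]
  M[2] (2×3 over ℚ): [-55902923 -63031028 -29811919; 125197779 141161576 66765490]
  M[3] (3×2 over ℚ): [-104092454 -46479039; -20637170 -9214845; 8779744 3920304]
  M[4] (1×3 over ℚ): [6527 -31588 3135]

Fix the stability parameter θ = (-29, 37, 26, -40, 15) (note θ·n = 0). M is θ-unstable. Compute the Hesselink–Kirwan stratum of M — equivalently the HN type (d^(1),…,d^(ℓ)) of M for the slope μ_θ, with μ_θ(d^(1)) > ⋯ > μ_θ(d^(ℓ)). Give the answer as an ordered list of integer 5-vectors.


Via rank(M_{q-1}∘⋯∘M_p): M ≅ I[1,3], I[1,5], I[2,2], I[4,4]^2.
μ_θ-semistable layers: μ^(1)=37; μ^(2)=63/2; μ^(3)=15; μ^(4)=23/3; μ^(5)=-29; μ^(6)=-40

((0, 1, 0, 0, 0); (0, 1, 1, 0, 0); (0, 0, 0, 0, 1); (0, 1, 1, 1, 0); (2, 0, 0, 0, 0); (0, 0, 0, 2, 0))


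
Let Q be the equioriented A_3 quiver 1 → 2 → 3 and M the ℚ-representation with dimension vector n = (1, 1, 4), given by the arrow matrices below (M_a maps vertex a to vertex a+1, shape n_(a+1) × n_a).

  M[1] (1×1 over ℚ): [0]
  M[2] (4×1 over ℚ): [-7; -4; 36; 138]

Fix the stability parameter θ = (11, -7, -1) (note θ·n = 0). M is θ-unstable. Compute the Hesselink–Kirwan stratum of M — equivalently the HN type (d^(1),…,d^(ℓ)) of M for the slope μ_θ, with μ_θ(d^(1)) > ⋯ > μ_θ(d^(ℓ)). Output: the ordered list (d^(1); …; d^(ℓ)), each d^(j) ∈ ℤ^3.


Interval decomposition of M: I[1,1], I[2,3], I[3,3]^3.
HN type (ℓ=3): μ^(1)=11; μ^(2)=-1; μ^(3)=-7

((1, 0, 0); (0, 0, 4); (0, 1, 0))


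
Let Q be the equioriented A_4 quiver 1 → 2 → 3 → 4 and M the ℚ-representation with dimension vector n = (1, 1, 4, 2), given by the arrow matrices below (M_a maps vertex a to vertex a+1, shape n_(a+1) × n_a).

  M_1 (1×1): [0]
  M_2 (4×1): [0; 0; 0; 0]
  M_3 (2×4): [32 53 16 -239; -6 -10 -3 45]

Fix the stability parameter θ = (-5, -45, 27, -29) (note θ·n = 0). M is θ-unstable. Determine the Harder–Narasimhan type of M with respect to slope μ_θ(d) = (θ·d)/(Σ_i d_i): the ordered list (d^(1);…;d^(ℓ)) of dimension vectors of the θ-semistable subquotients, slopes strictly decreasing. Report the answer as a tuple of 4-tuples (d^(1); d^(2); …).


Barcode: M ≅ I[1,1], I[2,2], I[3,3]^2, I[3,4]^2. HN layers by μ_θ (4 steps, strictly decreasing):
  μ^(1)=27; μ^(2)=-1; μ^(3)=-5; μ^(4)=-45

((0, 0, 2, 0); (0, 0, 2, 2); (1, 0, 0, 0); (0, 1, 0, 0))


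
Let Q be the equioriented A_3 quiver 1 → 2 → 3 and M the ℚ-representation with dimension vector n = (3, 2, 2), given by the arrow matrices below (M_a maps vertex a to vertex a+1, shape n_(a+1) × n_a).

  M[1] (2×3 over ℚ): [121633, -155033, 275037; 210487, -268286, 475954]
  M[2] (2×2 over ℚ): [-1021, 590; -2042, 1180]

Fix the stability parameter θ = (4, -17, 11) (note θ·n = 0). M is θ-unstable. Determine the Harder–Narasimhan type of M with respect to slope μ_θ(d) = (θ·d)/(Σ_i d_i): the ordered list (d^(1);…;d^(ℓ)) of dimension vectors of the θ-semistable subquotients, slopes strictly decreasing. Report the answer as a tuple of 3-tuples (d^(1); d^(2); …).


Via rank(M_{q-1}∘⋯∘M_p): M ≅ I[1,1], I[1,2], I[1,3], I[3,3].
μ_θ-semistable layers: μ^(1)=11; μ^(2)=4; μ^(3)=-13/2

((0, 0, 2); (1, 0, 0); (2, 2, 0))


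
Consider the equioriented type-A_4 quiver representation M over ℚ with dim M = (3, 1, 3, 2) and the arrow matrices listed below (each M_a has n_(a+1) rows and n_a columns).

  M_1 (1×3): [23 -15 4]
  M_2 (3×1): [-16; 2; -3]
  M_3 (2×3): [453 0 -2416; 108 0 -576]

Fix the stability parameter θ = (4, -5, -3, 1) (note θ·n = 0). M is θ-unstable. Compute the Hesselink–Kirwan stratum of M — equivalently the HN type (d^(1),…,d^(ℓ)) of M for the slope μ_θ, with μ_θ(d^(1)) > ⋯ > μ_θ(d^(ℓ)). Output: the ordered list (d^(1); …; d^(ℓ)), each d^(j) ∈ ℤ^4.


Via rank(M_{q-1}∘⋯∘M_p): M ≅ I[1,1]^2, I[1,3], I[3,3], I[3,4], I[4,4].
μ_θ-semistable layers: μ^(1)=4; μ^(2)=1; μ^(3)=-4/3; μ^(4)=-3

((2, 0, 0, 0); (0, 0, 0, 2); (1, 1, 1, 0); (0, 0, 2, 0))


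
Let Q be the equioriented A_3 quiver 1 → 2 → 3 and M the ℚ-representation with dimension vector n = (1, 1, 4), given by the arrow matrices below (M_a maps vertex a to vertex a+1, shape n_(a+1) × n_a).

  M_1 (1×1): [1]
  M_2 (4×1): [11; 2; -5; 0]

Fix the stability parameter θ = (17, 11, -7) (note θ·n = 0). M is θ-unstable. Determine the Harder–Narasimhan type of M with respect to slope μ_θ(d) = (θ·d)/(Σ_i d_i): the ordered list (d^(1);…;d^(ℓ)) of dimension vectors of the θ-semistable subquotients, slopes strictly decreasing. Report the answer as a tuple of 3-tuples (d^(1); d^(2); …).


Barcode: M ≅ I[1,3], I[3,3]^3. HN layers by μ_θ (2 steps, strictly decreasing):
  μ^(1)=7; μ^(2)=-7

((1, 1, 1); (0, 0, 3))


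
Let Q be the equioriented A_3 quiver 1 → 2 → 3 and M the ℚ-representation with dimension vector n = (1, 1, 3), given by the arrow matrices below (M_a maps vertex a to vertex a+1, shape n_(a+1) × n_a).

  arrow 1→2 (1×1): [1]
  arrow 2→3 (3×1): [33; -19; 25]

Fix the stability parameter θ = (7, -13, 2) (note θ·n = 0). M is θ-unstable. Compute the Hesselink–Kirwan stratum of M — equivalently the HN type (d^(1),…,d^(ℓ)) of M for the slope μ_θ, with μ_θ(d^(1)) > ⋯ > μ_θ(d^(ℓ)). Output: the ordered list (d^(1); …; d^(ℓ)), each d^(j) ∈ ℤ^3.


Via rank(M_{q-1}∘⋯∘M_p): M ≅ I[1,3], I[3,3]^2.
μ_θ-semistable layers: μ^(1)=2; μ^(2)=-3

((0, 0, 3); (1, 1, 0))


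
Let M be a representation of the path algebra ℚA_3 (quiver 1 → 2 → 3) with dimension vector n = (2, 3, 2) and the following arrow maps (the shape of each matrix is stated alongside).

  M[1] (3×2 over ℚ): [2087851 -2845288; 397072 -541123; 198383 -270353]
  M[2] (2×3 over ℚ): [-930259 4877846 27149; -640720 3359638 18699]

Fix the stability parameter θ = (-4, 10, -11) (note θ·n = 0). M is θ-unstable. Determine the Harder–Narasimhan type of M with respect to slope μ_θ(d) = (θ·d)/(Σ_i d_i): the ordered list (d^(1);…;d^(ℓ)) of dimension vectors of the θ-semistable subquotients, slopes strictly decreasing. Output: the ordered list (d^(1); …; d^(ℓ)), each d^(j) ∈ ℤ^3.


Interval decomposition of M: I[1,3]^2, I[2,2].
HN type (ℓ=3): μ^(1)=10; μ^(2)=-1/2; μ^(3)=-4

((0, 1, 0); (0, 2, 2); (2, 0, 0))


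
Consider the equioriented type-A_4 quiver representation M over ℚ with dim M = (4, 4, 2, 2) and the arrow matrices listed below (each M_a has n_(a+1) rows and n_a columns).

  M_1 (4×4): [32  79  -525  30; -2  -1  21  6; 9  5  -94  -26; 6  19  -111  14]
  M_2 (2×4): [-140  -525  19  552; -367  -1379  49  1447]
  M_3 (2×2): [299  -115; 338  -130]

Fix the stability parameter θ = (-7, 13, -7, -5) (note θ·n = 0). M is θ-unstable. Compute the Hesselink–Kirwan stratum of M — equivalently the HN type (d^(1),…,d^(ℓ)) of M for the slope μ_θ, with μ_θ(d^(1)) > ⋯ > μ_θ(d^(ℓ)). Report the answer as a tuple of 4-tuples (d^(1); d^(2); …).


Via rank(M_{q-1}∘⋯∘M_p): M ≅ I[1,1], I[1,2], I[1,3], I[1,4], I[2,2], I[4,4].
μ_θ-semistable layers: μ^(1)=13; μ^(2)=3; μ^(3)=1/3; μ^(4)=-5; μ^(5)=-7

((0, 2, 0, 0); (0, 1, 1, 0); (0, 1, 1, 1); (0, 0, 0, 1); (4, 0, 0, 0))


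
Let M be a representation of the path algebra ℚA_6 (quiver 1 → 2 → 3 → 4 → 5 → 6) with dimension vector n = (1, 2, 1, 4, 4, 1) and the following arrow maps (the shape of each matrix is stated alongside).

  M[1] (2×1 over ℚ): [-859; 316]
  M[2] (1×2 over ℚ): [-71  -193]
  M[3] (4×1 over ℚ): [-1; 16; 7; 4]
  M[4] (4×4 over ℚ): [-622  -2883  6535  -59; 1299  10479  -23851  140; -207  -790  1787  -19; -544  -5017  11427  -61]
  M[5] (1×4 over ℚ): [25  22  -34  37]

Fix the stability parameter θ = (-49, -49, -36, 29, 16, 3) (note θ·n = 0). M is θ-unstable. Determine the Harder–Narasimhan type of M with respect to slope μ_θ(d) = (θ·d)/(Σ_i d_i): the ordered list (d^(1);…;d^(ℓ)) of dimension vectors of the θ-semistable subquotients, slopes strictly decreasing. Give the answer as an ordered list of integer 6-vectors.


Interval decomposition of M: I[1,5], I[2,2], I[4,5]^2, I[4,6].
HN type (ℓ=4): μ^(1)=45/2; μ^(2)=16; μ^(3)=-36; μ^(4)=-49

((0, 0, 0, 3, 3, 0); (0, 0, 0, 1, 1, 1); (0, 0, 1, 0, 0, 0); (1, 2, 0, 0, 0, 0))


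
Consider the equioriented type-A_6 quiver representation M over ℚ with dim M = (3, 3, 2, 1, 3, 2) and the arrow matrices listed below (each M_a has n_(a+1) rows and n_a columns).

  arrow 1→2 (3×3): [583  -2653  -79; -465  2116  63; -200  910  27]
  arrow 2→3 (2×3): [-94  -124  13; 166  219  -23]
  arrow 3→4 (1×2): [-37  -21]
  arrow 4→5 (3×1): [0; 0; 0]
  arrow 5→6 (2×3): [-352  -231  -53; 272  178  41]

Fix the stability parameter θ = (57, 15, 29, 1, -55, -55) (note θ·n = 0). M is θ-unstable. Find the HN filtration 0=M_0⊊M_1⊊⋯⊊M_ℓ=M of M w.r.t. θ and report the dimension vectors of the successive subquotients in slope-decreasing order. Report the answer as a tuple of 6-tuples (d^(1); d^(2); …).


Via rank(M_{q-1}∘⋯∘M_p): M ≅ I[1,2], I[1,3], I[1,4], I[5,5], I[5,6]^2.
μ_θ-semistable layers: μ^(1)=36; μ^(2)=101/3; μ^(3)=51/2; μ^(4)=-55

((1, 1, 0, 0, 0, 0); (1, 1, 1, 0, 0, 0); (1, 1, 1, 1, 0, 0); (0, 0, 0, 0, 3, 2))


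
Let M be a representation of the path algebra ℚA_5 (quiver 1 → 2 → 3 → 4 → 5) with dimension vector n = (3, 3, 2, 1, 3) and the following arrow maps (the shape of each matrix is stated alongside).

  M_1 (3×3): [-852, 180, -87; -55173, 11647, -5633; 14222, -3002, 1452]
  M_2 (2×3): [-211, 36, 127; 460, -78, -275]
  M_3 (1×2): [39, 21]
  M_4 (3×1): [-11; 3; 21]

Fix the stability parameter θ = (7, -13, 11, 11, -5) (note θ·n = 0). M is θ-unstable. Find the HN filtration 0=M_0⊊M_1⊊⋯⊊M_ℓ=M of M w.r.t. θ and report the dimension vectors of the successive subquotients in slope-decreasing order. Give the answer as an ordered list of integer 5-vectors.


Interval decomposition of M: I[1,1], I[1,2], I[1,5], I[2,3], I[5,5]^2.
HN type (ℓ=6): μ^(1)=11; μ^(2)=7; μ^(3)=17/3; μ^(4)=-3; μ^(5)=-5; μ^(6)=-13

((0, 0, 1, 0, 0); (1, 0, 0, 0, 0); (0, 0, 1, 1, 1); (2, 2, 0, 0, 0); (0, 0, 0, 0, 2); (0, 1, 0, 0, 0))


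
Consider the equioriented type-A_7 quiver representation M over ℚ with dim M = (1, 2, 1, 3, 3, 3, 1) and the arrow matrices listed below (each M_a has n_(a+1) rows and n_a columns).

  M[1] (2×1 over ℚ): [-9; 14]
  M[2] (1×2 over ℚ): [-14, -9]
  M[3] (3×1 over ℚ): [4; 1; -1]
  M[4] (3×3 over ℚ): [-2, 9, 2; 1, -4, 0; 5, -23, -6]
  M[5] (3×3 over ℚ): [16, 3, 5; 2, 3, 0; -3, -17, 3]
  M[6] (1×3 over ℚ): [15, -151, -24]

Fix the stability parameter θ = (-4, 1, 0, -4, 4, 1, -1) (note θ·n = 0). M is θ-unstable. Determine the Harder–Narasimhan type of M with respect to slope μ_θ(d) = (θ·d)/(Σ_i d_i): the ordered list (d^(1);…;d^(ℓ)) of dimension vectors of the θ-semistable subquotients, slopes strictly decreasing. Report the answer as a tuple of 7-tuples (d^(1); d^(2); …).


Via rank(M_{q-1}∘⋯∘M_p): M ≅ I[1,2], I[2,7], I[4,4], I[4,6], I[5,6].
μ_θ-semistable layers: μ^(1)=5/2; μ^(2)=4/3; μ^(3)=1; μ^(4)=-1; μ^(5)=-4

((0, 0, 0, 0, 2, 2, 0); (0, 0, 0, 0, 1, 1, 1); (0, 1, 0, 0, 0, 0, 0); (0, 1, 1, 1, 0, 0, 0); (1, 0, 0, 2, 0, 0, 0))


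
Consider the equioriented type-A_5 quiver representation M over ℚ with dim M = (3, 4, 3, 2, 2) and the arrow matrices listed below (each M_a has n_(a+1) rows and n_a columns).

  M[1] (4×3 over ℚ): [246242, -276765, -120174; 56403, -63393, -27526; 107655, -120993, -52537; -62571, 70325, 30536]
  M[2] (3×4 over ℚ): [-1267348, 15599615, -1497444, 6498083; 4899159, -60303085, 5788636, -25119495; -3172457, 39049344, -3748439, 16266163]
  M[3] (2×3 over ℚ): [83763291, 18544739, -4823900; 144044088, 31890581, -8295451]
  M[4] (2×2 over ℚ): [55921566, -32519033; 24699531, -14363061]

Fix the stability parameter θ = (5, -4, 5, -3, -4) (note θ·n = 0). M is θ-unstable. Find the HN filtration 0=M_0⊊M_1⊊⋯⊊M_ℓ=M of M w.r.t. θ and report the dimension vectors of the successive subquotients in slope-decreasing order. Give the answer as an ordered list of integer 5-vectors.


Interval decomposition of M: I[1,2], I[1,5]^2, I[2,3].
HN type (ℓ=4): μ^(1)=5; μ^(2)=1/2; μ^(3)=-1/5; μ^(4)=-4

((0, 0, 1, 0, 0); (1, 1, 0, 0, 0); (2, 2, 2, 2, 2); (0, 1, 0, 0, 0))
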